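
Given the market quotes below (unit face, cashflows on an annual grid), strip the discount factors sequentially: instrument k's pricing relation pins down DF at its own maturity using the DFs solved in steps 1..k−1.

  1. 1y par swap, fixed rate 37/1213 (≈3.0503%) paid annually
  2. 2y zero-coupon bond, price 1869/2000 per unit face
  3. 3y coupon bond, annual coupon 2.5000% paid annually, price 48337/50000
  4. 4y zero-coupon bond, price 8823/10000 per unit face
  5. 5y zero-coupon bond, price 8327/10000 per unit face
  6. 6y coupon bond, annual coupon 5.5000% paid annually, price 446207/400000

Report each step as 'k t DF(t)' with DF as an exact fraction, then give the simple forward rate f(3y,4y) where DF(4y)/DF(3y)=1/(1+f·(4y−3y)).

1 1 1213/1250
2 2 1869/2000
3 3 8967/10000
4 4 8823/10000
5 5 8327/10000
6 6 8219/10000
f(3y,4y) = ((8967/10000)/(8823/10000) − 1)/(1) = 48/2941 ≈ 1.6321%

step 1 [1y] swap r/1=37/1213: DF=(1 − 37/1213·(0))/(1+37/1213) = 1213/1250 ≈ 0.970400
step 2 [2y] zero: DF = P = 1869/2000 ≈ 0.934500
step 3 [3y] bond c/1=1/40: DF=(48337/50000 − 1/40·(0.970400+0.934500))/(1+1/40) = 8967/10000 ≈ 0.896700
step 4 [4y] zero: DF = P = 8823/10000 ≈ 0.882300
step 5 [5y] zero: DF = P = 8327/10000 ≈ 0.832700
step 6 [6y] bond c/1=11/200: DF=(446207/400000 − 11/200·(0.970400+0.934500+0.896700+0.882300+0.832700))/(1+11/200) = 8219/10000 ≈ 0.821900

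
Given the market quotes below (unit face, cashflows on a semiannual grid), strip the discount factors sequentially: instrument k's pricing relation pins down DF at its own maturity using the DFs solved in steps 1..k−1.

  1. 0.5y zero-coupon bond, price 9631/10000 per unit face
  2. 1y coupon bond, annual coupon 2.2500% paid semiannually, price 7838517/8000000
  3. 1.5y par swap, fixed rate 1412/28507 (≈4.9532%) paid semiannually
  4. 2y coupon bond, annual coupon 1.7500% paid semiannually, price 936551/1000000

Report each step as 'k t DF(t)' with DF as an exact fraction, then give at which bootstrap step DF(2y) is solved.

step 1 [0.5y] zero: DF = P = 9631/10000 ≈ 0.963100
step 2 [1y] bond c/2=9/800: DF=(7838517/8000000 − 9/800·(0.963100))/(1+9/800) = 4791/5000 ≈ 0.958200
step 3 [1.5y] swap r/2=706/28507: DF=(1 − 706/28507·(0.963100+0.958200))/(1+706/28507) = 4647/5000 ≈ 0.929400
step 4 [2y] bond c/2=7/800: DF=(936551/1000000 − 7/800·(0.963100+0.958200+0.929400))/(1+7/800) = 9037/10000 ≈ 0.903700

1 1/2 9631/10000
2 1 4791/5000
3 3/2 4647/5000
4 2 9037/10000
DF(2y) is solved at step 4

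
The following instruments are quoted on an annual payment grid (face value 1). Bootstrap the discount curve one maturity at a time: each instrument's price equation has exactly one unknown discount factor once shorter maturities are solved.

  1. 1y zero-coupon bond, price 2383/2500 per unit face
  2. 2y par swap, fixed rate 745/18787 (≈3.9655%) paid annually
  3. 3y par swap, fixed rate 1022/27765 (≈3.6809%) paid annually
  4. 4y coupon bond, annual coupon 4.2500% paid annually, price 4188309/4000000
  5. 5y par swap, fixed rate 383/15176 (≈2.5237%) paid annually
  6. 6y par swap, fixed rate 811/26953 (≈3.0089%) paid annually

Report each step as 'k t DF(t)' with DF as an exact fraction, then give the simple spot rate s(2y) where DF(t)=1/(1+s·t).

step 1 [1y] zero: DF = P = 2383/2500 ≈ 0.953200
step 2 [2y] swap r/1=745/18787: DF=(1 − 745/18787·(0.953200))/(1+745/18787) = 1851/2000 ≈ 0.925500
step 3 [3y] swap r/1=1022/27765: DF=(1 − 1022/27765·(0.953200+0.925500))/(1+1022/27765) = 4489/5000 ≈ 0.897800
step 4 [4y] bond c/1=17/400: DF=(4188309/4000000 − 17/400·(0.953200+0.925500+0.897800))/(1+17/400) = 557/625 ≈ 0.891200
step 5 [5y] swap r/1=383/15176: DF=(1 − 383/15176·(0.953200+0.925500+0.897800+0.891200))/(1+383/15176) = 8851/10000 ≈ 0.885100
step 6 [6y] swap r/1=811/26953: DF=(1 − 811/26953·(0.953200+0.925500+0.897800+0.891200+0.885100))/(1+811/26953) = 4189/5000 ≈ 0.837800

1 1 2383/2500
2 2 1851/2000
3 3 4489/5000
4 4 557/625
5 5 8851/10000
6 6 4189/5000
s(2y) = (1/(1851/2000) − 1)/(2) = 149/3702 ≈ 4.0249%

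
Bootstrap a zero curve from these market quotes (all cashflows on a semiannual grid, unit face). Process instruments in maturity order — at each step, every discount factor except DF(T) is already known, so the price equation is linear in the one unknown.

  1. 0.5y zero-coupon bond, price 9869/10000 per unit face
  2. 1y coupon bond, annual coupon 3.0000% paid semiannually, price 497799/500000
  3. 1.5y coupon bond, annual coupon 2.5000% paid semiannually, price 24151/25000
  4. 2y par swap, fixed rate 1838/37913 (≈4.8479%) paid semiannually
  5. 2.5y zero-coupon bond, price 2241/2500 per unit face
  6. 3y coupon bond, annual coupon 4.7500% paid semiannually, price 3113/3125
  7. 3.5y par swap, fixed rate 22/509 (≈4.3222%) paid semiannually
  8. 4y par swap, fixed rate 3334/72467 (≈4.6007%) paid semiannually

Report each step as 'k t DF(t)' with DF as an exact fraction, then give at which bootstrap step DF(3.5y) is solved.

1 1/2 9869/10000
2 1 9663/10000
3 3/2 93/100
4 2 9081/10000
5 5/2 2241/2500
6 3 8643/10000
7 7/2 4307/5000
8 4 8333/10000
DF(3.5y) is solved at step 7

step 1 [0.5y] zero: DF = P = 9869/10000 ≈ 0.986900
step 2 [1y] bond c/2=3/200: DF=(497799/500000 − 3/200·(0.986900))/(1+3/200) = 9663/10000 ≈ 0.966300
step 3 [1.5y] bond c/2=1/80: DF=(24151/25000 − 1/80·(0.986900+0.966300))/(1+1/80) = 93/100 ≈ 0.930000
step 4 [2y] swap r/2=919/37913: DF=(1 − 919/37913·(0.986900+0.966300+0.930000))/(1+919/37913) = 9081/10000 ≈ 0.908100
step 5 [2.5y] zero: DF = P = 2241/2500 ≈ 0.896400
step 6 [3y] bond c/2=19/800: DF=(3113/3125 − 19/800·(0.986900+0.966300+0.930000+0.908100+0.896400))/(1+19/800) = 8643/10000 ≈ 0.864300
step 7 [3.5y] swap r/2=11/509: DF=(1 − 11/509·(0.986900+0.966300+0.930000+0.908100+0.896400+0.864300))/(1+11/509) = 4307/5000 ≈ 0.861400
step 8 [4y] swap r/2=1667/72467: DF=(1 − 1667/72467·(0.986900+0.966300+0.930000+0.908100+0.896400+0.864300+0.861400))/(1+1667/72467) = 8333/10000 ≈ 0.833300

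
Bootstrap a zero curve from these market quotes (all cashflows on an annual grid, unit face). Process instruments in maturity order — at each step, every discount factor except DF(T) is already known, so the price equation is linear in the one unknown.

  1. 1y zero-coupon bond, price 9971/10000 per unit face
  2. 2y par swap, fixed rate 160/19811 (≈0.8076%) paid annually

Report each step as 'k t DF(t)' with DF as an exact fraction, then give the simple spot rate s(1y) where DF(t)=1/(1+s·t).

step 1 [1y] zero: DF = P = 9971/10000 ≈ 0.997100
step 2 [2y] swap r/1=160/19811: DF=(1 − 160/19811·(0.997100))/(1+160/19811) = 123/125 ≈ 0.984000

1 1 9971/10000
2 2 123/125
s(1y) = (1/(9971/10000) − 1)/(1) = 29/9971 ≈ 0.2908%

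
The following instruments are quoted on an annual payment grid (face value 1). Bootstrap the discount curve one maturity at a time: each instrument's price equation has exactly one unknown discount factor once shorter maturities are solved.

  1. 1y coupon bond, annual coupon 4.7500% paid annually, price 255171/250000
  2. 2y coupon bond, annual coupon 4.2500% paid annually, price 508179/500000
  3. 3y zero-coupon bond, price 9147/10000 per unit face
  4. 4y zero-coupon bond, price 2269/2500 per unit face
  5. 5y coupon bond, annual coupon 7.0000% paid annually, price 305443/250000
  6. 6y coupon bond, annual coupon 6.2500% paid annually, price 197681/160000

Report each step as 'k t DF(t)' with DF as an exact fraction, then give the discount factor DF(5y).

1 1 609/625
2 2 1169/1250
3 3 9147/10000
4 4 2269/2500
5 5 8977/10000
6 6 1781/2000
DF(5y) = 8977/10000 ≈ 0.897700

step 1 [1y] bond c/1=19/400: DF=(255171/250000 − 19/400·(0))/(1+19/400) = 609/625 ≈ 0.974400
step 2 [2y] bond c/1=17/400: DF=(508179/500000 − 17/400·(0.974400))/(1+17/400) = 1169/1250 ≈ 0.935200
step 3 [3y] zero: DF = P = 9147/10000 ≈ 0.914700
step 4 [4y] zero: DF = P = 2269/2500 ≈ 0.907600
step 5 [5y] bond c/1=7/100: DF=(305443/250000 − 7/100·(0.974400+0.935200+0.914700+0.907600))/(1+7/100) = 8977/10000 ≈ 0.897700
step 6 [6y] bond c/1=1/16: DF=(197681/160000 − 1/16·(0.974400+0.935200+0.914700+0.907600+0.897700))/(1+1/16) = 1781/2000 ≈ 0.890500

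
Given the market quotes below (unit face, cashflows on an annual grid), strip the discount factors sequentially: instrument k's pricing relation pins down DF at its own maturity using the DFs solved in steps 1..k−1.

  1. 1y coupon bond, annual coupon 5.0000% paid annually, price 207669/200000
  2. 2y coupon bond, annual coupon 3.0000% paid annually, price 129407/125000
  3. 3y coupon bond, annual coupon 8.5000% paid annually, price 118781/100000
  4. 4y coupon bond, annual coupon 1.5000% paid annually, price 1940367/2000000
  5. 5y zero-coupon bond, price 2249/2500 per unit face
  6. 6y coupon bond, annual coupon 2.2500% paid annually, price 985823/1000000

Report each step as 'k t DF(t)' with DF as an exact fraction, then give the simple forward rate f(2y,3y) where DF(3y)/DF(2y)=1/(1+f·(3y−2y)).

1 1 9889/10000
2 2 9763/10000
3 3 588/625
4 4 9129/10000
5 5 2249/2500
6 6 8603/10000
f(2y,3y) = ((9763/10000)/(588/625) − 1)/(1) = 355/9408 ≈ 3.7734%

step 1 [1y] bond c/1=1/20: DF=(207669/200000 − 1/20·(0))/(1+1/20) = 9889/10000 ≈ 0.988900
step 2 [2y] bond c/1=3/100: DF=(129407/125000 − 3/100·(0.988900))/(1+3/100) = 9763/10000 ≈ 0.976300
step 3 [3y] bond c/1=17/200: DF=(118781/100000 − 17/200·(0.988900+0.976300))/(1+17/200) = 588/625 ≈ 0.940800
step 4 [4y] bond c/1=3/200: DF=(1940367/2000000 − 3/200·(0.988900+0.976300+0.940800))/(1+3/200) = 9129/10000 ≈ 0.912900
step 5 [5y] zero: DF = P = 2249/2500 ≈ 0.899600
step 6 [6y] bond c/1=9/400: DF=(985823/1000000 − 9/400·(0.988900+0.976300+0.940800+0.912900+0.899600))/(1+9/400) = 8603/10000 ≈ 0.860300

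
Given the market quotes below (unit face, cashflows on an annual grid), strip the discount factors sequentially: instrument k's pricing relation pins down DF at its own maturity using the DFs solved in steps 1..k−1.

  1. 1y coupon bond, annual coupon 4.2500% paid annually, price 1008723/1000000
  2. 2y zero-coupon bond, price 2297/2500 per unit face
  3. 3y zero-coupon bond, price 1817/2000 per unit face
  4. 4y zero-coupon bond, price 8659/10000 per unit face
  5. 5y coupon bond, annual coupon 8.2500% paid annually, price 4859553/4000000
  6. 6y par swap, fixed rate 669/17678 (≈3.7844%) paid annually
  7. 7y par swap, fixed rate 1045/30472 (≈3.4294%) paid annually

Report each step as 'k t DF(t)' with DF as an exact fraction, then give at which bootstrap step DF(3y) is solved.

step 1 [1y] bond c/1=17/400: DF=(1008723/1000000 − 17/400·(0))/(1+17/400) = 2419/2500 ≈ 0.967600
step 2 [2y] zero: DF = P = 2297/2500 ≈ 0.918800
step 3 [3y] zero: DF = P = 1817/2000 ≈ 0.908500
step 4 [4y] zero: DF = P = 8659/10000 ≈ 0.865900
step 5 [5y] bond c/1=33/400: DF=(4859553/4000000 − 33/400·(0.967600+0.918800+0.908500+0.865900))/(1+33/400) = 8433/10000 ≈ 0.843300
step 6 [6y] swap r/1=669/17678: DF=(1 − 669/17678·(0.967600+0.918800+0.908500+0.865900+0.843300))/(1+669/17678) = 7993/10000 ≈ 0.799300
step 7 [7y] swap r/1=1045/30472: DF=(1 − 1045/30472·(0.967600+0.918800+0.908500+0.865900+0.843300+0.799300))/(1+1045/30472) = 791/1000 ≈ 0.791000

1 1 2419/2500
2 2 2297/2500
3 3 1817/2000
4 4 8659/10000
5 5 8433/10000
6 6 7993/10000
7 7 791/1000
DF(3y) is solved at step 3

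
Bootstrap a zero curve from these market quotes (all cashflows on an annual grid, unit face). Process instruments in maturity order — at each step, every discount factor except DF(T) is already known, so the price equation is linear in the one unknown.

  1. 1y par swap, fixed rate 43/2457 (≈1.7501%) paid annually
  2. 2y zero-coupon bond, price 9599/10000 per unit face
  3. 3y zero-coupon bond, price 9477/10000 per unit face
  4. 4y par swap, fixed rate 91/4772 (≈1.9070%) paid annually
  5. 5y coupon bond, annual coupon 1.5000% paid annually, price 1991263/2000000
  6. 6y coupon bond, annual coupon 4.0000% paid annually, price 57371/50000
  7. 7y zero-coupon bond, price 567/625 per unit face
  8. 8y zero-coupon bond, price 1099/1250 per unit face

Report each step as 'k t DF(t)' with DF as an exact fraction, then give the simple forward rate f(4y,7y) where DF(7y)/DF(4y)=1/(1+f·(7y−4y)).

1 1 2457/2500
2 2 9599/10000
3 3 9477/10000
4 4 1159/1250
5 5 1849/2000
6 6 9209/10000
7 7 567/625
8 8 1099/1250
f(4y,7y) = ((1159/1250)/(567/625) − 1)/(3) = 25/3402 ≈ 0.7349%

step 1 [1y] swap r/1=43/2457: DF=(1 − 43/2457·(0))/(1+43/2457) = 2457/2500 ≈ 0.982800
step 2 [2y] zero: DF = P = 9599/10000 ≈ 0.959900
step 3 [3y] zero: DF = P = 9477/10000 ≈ 0.947700
step 4 [4y] swap r/1=91/4772: DF=(1 − 91/4772·(0.982800+0.959900+0.947700))/(1+91/4772) = 1159/1250 ≈ 0.927200
step 5 [5y] bond c/1=3/200: DF=(1991263/2000000 − 3/200·(0.982800+0.959900+0.947700+0.927200))/(1+3/200) = 1849/2000 ≈ 0.924500
step 6 [6y] bond c/1=1/25: DF=(57371/50000 − 1/25·(0.982800+0.959900+0.947700+0.927200+0.924500))/(1+1/25) = 9209/10000 ≈ 0.920900
step 7 [7y] zero: DF = P = 567/625 ≈ 0.907200
step 8 [8y] zero: DF = P = 1099/1250 ≈ 0.879200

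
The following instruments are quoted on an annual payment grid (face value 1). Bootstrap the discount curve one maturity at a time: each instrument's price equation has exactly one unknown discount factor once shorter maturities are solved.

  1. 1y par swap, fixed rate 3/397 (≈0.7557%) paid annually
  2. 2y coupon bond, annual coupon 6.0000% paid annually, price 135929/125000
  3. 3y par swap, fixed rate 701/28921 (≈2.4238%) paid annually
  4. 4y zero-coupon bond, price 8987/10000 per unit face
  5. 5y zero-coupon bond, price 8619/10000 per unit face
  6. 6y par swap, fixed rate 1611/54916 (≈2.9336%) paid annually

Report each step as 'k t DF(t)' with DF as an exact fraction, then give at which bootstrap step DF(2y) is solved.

step 1 [1y] swap r/1=3/397: DF=(1 − 3/397·(0))/(1+3/397) = 397/400 ≈ 0.992500
step 2 [2y] bond c/1=3/50: DF=(135929/125000 − 3/50·(0.992500))/(1+3/50) = 9697/10000 ≈ 0.969700
step 3 [3y] swap r/1=701/28921: DF=(1 − 701/28921·(0.992500+0.969700))/(1+701/28921) = 9299/10000 ≈ 0.929900
step 4 [4y] zero: DF = P = 8987/10000 ≈ 0.898700
step 5 [5y] zero: DF = P = 8619/10000 ≈ 0.861900
step 6 [6y] swap r/1=1611/54916: DF=(1 − 1611/54916·(0.992500+0.969700+0.929900+0.898700+0.861900))/(1+1611/54916) = 8389/10000 ≈ 0.838900

1 1 397/400
2 2 9697/10000
3 3 9299/10000
4 4 8987/10000
5 5 8619/10000
6 6 8389/10000
DF(2y) is solved at step 2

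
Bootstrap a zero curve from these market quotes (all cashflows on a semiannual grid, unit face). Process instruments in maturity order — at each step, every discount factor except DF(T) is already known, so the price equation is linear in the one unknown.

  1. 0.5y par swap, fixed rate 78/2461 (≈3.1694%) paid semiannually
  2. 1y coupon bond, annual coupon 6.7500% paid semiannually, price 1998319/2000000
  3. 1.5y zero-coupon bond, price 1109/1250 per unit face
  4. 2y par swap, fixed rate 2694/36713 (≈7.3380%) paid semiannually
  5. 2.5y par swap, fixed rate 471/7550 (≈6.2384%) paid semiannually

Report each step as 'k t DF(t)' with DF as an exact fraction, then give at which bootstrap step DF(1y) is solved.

step 1 [0.5y] swap r/2=39/2461: DF=(1 − 39/2461·(0))/(1+39/2461) = 2461/2500 ≈ 0.984400
step 2 [1y] bond c/2=27/800: DF=(1998319/2000000 − 27/800·(0.984400))/(1+27/800) = 584/625 ≈ 0.934400
step 3 [1.5y] zero: DF = P = 1109/1250 ≈ 0.887200
step 4 [2y] swap r/2=1347/36713: DF=(1 − 1347/36713·(0.984400+0.934400+0.887200))/(1+1347/36713) = 8653/10000 ≈ 0.865300
step 5 [2.5y] swap r/2=471/15100: DF=(1 − 471/15100·(0.984400+0.934400+0.887200+0.865300))/(1+471/15100) = 8587/10000 ≈ 0.858700

1 1/2 2461/2500
2 1 584/625
3 3/2 1109/1250
4 2 8653/10000
5 5/2 8587/10000
DF(1y) is solved at step 2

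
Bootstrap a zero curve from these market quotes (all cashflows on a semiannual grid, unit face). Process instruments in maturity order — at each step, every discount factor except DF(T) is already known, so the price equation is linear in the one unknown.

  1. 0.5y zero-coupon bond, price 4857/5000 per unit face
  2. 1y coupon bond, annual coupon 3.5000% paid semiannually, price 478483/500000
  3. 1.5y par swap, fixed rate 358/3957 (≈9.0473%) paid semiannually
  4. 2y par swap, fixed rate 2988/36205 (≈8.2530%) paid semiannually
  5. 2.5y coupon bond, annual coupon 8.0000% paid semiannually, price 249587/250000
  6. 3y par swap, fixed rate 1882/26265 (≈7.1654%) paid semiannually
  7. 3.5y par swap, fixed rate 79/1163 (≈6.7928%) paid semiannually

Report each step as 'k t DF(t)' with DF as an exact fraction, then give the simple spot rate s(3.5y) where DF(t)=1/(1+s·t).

step 1 [0.5y] zero: DF = P = 4857/5000 ≈ 0.971400
step 2 [1y] bond c/2=7/400: DF=(478483/500000 − 7/400·(0.971400))/(1+7/400) = 4619/5000 ≈ 0.923800
step 3 [1.5y] swap r/2=179/3957: DF=(1 − 179/3957·(0.971400+0.923800))/(1+179/3957) = 8747/10000 ≈ 0.874700
step 4 [2y] swap r/2=1494/36205: DF=(1 − 1494/36205·(0.971400+0.923800+0.874700))/(1+1494/36205) = 4253/5000 ≈ 0.850600
step 5 [2.5y] bond c/2=1/25: DF=(249587/250000 − 1/25·(0.971400+0.923800+0.874700+0.850600))/(1+1/25) = 8207/10000 ≈ 0.820700
step 6 [3y] swap r/2=941/26265: DF=(1 − 941/26265·(0.971400+0.923800+0.874700+0.850600+0.820700))/(1+941/26265) = 4059/5000 ≈ 0.811800
step 7 [3.5y] swap r/2=79/2326: DF=(1 − 79/2326·(0.971400+0.923800+0.874700+0.850600+0.820700+0.811800))/(1+79/2326) = 3973/5000 ≈ 0.794600

1 1/2 4857/5000
2 1 4619/5000
3 3/2 8747/10000
4 2 4253/5000
5 5/2 8207/10000
6 3 4059/5000
7 7/2 3973/5000
s(3.5y) = (1/(3973/5000) − 1)/(7/2) = 2054/27811 ≈ 7.3856%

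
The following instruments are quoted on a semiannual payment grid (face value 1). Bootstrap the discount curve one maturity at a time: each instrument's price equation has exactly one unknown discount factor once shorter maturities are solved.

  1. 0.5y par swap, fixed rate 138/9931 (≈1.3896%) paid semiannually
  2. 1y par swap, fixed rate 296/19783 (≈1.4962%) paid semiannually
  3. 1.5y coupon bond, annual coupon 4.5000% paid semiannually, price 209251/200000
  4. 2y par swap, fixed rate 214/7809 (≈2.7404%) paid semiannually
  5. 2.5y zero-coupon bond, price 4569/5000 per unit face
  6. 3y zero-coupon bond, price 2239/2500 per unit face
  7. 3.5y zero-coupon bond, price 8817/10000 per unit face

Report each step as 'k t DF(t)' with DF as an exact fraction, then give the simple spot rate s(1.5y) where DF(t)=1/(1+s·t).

step 1 [0.5y] swap r/2=69/9931: DF=(1 − 69/9931·(0))/(1+69/9931) = 9931/10000 ≈ 0.993100
step 2 [1y] swap r/2=148/19783: DF=(1 − 148/19783·(0.993100))/(1+148/19783) = 2463/2500 ≈ 0.985200
step 3 [1.5y] bond c/2=9/400: DF=(209251/200000 − 9/400·(0.993100+0.985200))/(1+9/400) = 9797/10000 ≈ 0.979700
step 4 [2y] swap r/2=107/7809: DF=(1 − 107/7809·(0.993100+0.985200+0.979700))/(1+107/7809) = 1893/2000 ≈ 0.946500
step 5 [2.5y] zero: DF = P = 4569/5000 ≈ 0.913800
step 6 [3y] zero: DF = P = 2239/2500 ≈ 0.895600
step 7 [3.5y] zero: DF = P = 8817/10000 ≈ 0.881700

1 1/2 9931/10000
2 1 2463/2500
3 3/2 9797/10000
4 2 1893/2000
5 5/2 4569/5000
6 3 2239/2500
7 7/2 8817/10000
s(1.5y) = (1/(9797/10000) − 1)/(3/2) = 406/29391 ≈ 1.3814%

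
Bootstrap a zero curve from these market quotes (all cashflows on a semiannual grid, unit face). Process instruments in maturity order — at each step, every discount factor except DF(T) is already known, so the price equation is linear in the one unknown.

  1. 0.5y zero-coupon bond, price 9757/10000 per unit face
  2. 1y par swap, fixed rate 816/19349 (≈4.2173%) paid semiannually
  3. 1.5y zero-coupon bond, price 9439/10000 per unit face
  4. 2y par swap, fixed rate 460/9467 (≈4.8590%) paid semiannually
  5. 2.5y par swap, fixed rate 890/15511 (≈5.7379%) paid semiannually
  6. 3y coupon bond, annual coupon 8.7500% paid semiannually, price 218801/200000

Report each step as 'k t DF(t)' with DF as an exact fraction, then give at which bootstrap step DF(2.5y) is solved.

step 1 [0.5y] zero: DF = P = 9757/10000 ≈ 0.975700
step 2 [1y] swap r/2=408/19349: DF=(1 − 408/19349·(0.975700))/(1+408/19349) = 1199/1250 ≈ 0.959200
step 3 [1.5y] zero: DF = P = 9439/10000 ≈ 0.943900
step 4 [2y] swap r/2=230/9467: DF=(1 − 230/9467·(0.975700+0.959200+0.943900))/(1+230/9467) = 227/250 ≈ 0.908000
step 5 [2.5y] swap r/2=445/15511: DF=(1 − 445/15511·(0.975700+0.959200+0.943900+0.908000))/(1+445/15511) = 1733/2000 ≈ 0.866500
step 6 [3y] bond c/2=7/160: DF=(218801/200000 − 7/160·(0.975700+0.959200+0.943900+0.908000+0.866500))/(1+7/160) = 8531/10000 ≈ 0.853100

1 1/2 9757/10000
2 1 1199/1250
3 3/2 9439/10000
4 2 227/250
5 5/2 1733/2000
6 3 8531/10000
DF(2.5y) is solved at step 5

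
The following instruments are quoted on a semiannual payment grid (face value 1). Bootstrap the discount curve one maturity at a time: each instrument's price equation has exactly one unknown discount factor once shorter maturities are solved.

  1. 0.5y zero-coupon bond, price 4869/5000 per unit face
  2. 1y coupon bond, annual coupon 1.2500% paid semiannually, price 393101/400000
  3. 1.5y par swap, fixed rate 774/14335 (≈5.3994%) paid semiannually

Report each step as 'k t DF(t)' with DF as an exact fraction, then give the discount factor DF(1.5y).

step 1 [0.5y] zero: DF = P = 4869/5000 ≈ 0.973800
step 2 [1y] bond c/2=1/160: DF=(393101/400000 − 1/160·(0.973800))/(1+1/160) = 4853/5000 ≈ 0.970600
step 3 [1.5y] swap r/2=387/14335: DF=(1 − 387/14335·(0.973800+0.970600))/(1+387/14335) = 4613/5000 ≈ 0.922600

1 1/2 4869/5000
2 1 4853/5000
3 3/2 4613/5000
DF(1.5y) = 4613/5000 ≈ 0.922600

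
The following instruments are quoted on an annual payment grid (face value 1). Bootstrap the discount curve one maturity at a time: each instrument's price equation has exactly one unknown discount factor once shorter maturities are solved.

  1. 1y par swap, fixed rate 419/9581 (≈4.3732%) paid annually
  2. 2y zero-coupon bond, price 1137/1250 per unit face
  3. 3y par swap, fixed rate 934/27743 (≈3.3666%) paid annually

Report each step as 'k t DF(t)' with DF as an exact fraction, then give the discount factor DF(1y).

1 1 9581/10000
2 2 1137/1250
3 3 4533/5000
DF(1y) = 9581/10000 ≈ 0.958100

step 1 [1y] swap r/1=419/9581: DF=(1 − 419/9581·(0))/(1+419/9581) = 9581/10000 ≈ 0.958100
step 2 [2y] zero: DF = P = 1137/1250 ≈ 0.909600
step 3 [3y] swap r/1=934/27743: DF=(1 − 934/27743·(0.958100+0.909600))/(1+934/27743) = 4533/5000 ≈ 0.906600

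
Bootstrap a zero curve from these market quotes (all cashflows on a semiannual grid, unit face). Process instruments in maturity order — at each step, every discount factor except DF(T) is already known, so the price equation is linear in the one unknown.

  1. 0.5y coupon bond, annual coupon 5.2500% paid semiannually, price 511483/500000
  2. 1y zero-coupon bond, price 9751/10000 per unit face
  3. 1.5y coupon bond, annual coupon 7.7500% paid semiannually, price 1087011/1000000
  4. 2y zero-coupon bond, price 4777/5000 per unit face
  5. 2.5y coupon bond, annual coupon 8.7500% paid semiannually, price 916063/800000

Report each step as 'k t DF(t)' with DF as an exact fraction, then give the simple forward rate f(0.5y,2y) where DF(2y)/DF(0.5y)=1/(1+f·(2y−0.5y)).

step 1 [0.5y] bond c/2=21/800: DF=(511483/500000 − 21/800·(0))/(1+21/800) = 623/625 ≈ 0.996800
step 2 [1y] zero: DF = P = 9751/10000 ≈ 0.975100
step 3 [1.5y] bond c/2=31/800: DF=(1087011/1000000 − 31/800·(0.996800+0.975100))/(1+31/800) = 9729/10000 ≈ 0.972900
step 4 [2y] zero: DF = P = 4777/5000 ≈ 0.955400
step 5 [2.5y] bond c/2=7/160: DF=(916063/800000 − 7/160·(0.996800+0.975100+0.972900+0.955400))/(1+7/160) = 1167/1250 ≈ 0.933600

1 1/2 623/625
2 1 9751/10000
3 3/2 9729/10000
4 2 4777/5000
5 5/2 1167/1250
f(0.5y,2y) = ((623/625)/(4777/5000) − 1)/(3/2) = 138/4777 ≈ 2.8888%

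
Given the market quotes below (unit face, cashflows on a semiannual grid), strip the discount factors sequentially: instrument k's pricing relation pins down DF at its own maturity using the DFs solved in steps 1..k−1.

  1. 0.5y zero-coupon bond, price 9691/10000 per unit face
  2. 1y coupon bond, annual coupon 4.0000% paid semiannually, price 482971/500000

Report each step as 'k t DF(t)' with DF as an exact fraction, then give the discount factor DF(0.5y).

step 1 [0.5y] zero: DF = P = 9691/10000 ≈ 0.969100
step 2 [1y] bond c/2=1/50: DF=(482971/500000 − 1/50·(0.969100))/(1+1/50) = 116/125 ≈ 0.928000

1 1/2 9691/10000
2 1 116/125
DF(0.5y) = 9691/10000 ≈ 0.969100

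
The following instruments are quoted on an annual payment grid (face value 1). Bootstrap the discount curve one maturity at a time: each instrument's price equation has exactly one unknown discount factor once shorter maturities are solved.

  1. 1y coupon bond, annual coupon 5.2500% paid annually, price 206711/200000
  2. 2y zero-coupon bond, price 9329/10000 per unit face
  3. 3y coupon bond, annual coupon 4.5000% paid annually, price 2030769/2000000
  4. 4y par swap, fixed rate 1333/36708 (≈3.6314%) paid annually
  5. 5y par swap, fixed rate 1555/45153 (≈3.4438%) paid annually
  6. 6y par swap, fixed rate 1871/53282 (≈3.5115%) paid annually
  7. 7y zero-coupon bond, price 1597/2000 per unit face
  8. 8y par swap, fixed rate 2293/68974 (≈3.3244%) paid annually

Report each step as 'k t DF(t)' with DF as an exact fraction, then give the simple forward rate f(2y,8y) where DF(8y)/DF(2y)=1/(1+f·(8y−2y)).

step 1 [1y] bond c/1=21/400: DF=(206711/200000 − 21/400·(0))/(1+21/400) = 491/500 ≈ 0.982000
step 2 [2y] zero: DF = P = 9329/10000 ≈ 0.932900
step 3 [3y] bond c/1=9/200: DF=(2030769/2000000 − 9/200·(0.982000+0.932900))/(1+9/200) = 2223/2500 ≈ 0.889200
step 4 [4y] swap r/1=1333/36708: DF=(1 − 1333/36708·(0.982000+0.932900+0.889200))/(1+1333/36708) = 8667/10000 ≈ 0.866700
step 5 [5y] swap r/1=1555/45153: DF=(1 − 1555/45153·(0.982000+0.932900+0.889200+0.866700))/(1+1555/45153) = 1689/2000 ≈ 0.844500
step 6 [6y] swap r/1=1871/53282: DF=(1 − 1871/53282·(0.982000+0.932900+0.889200+0.866700+0.844500))/(1+1871/53282) = 8129/10000 ≈ 0.812900
step 7 [7y] zero: DF = P = 1597/2000 ≈ 0.798500
step 8 [8y] swap r/1=2293/68974: DF=(1 − 2293/68974·(0.982000+0.932900+0.889200+0.866700+0.844500+0.812900+0.798500))/(1+2293/68974) = 7707/10000 ≈ 0.770700

1 1 491/500
2 2 9329/10000
3 3 2223/2500
4 4 8667/10000
5 5 1689/2000
6 6 8129/10000
7 7 1597/2000
8 8 7707/10000
f(2y,8y) = ((9329/10000)/(7707/10000) − 1)/(6) = 811/23121 ≈ 3.5076%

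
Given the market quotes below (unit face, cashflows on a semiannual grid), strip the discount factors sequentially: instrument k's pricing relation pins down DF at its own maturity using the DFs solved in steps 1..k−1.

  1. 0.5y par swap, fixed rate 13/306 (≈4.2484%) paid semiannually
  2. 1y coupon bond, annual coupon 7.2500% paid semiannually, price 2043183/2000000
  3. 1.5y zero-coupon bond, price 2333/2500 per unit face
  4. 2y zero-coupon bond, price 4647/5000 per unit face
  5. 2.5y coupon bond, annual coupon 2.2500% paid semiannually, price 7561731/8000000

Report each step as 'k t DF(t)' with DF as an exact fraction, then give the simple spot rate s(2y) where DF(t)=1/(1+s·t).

1 1/2 612/625
2 1 2379/2500
3 3/2 2333/2500
4 2 4647/5000
5 5/2 357/400
s(2y) = (1/(4647/5000) − 1)/(2) = 353/9294 ≈ 3.7981%

step 1 [0.5y] swap r/2=13/612: DF=(1 − 13/612·(0))/(1+13/612) = 612/625 ≈ 0.979200
step 2 [1y] bond c/2=29/800: DF=(2043183/2000000 − 29/800·(0.979200))/(1+29/800) = 2379/2500 ≈ 0.951600
step 3 [1.5y] zero: DF = P = 2333/2500 ≈ 0.933200
step 4 [2y] zero: DF = P = 4647/5000 ≈ 0.929400
step 5 [2.5y] bond c/2=9/800: DF=(7561731/8000000 − 9/800·(0.979200+0.951600+0.933200+0.929400))/(1+9/800) = 357/400 ≈ 0.892500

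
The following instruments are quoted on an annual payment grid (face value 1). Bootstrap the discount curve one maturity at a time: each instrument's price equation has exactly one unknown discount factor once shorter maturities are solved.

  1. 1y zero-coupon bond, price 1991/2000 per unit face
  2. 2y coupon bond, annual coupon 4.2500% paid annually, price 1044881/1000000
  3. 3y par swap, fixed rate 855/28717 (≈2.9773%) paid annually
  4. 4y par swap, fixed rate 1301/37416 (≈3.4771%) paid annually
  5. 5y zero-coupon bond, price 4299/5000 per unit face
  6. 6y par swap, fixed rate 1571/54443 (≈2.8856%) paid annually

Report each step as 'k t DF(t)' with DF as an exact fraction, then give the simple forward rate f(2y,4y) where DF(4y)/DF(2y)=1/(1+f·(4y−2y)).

1 1 1991/2000
2 2 9617/10000
3 3 1829/2000
4 4 8699/10000
5 5 4299/5000
6 6 8429/10000
f(2y,4y) = ((9617/10000)/(8699/10000) − 1)/(2) = 459/8699 ≈ 5.2765%

step 1 [1y] zero: DF = P = 1991/2000 ≈ 0.995500
step 2 [2y] bond c/1=17/400: DF=(1044881/1000000 − 17/400·(0.995500))/(1+17/400) = 9617/10000 ≈ 0.961700
step 3 [3y] swap r/1=855/28717: DF=(1 − 855/28717·(0.995500+0.961700))/(1+855/28717) = 1829/2000 ≈ 0.914500
step 4 [4y] swap r/1=1301/37416: DF=(1 − 1301/37416·(0.995500+0.961700+0.914500))/(1+1301/37416) = 8699/10000 ≈ 0.869900
step 5 [5y] zero: DF = P = 4299/5000 ≈ 0.859800
step 6 [6y] swap r/1=1571/54443: DF=(1 − 1571/54443·(0.995500+0.961700+0.914500+0.869900+0.859800))/(1+1571/54443) = 8429/10000 ≈ 0.842900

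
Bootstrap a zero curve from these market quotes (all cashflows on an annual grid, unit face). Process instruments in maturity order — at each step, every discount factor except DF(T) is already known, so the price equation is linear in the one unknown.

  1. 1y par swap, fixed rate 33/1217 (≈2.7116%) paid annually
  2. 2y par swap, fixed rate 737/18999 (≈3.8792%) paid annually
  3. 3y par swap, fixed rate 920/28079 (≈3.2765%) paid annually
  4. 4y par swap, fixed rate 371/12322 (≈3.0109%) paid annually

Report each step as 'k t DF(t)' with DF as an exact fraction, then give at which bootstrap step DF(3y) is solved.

1 1 1217/1250
2 2 9263/10000
3 3 227/250
4 4 8887/10000
DF(3y) is solved at step 3

step 1 [1y] swap r/1=33/1217: DF=(1 − 33/1217·(0))/(1+33/1217) = 1217/1250 ≈ 0.973600
step 2 [2y] swap r/1=737/18999: DF=(1 − 737/18999·(0.973600))/(1+737/18999) = 9263/10000 ≈ 0.926300
step 3 [3y] swap r/1=920/28079: DF=(1 − 920/28079·(0.973600+0.926300))/(1+920/28079) = 227/250 ≈ 0.908000
step 4 [4y] swap r/1=371/12322: DF=(1 − 371/12322·(0.973600+0.926300+0.908000))/(1+371/12322) = 8887/10000 ≈ 0.888700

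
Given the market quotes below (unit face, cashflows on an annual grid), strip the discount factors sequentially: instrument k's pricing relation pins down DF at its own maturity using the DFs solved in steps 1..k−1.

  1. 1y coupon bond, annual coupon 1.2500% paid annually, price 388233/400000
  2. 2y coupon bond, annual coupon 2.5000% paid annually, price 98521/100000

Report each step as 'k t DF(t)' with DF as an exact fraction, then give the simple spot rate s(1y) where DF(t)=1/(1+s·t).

step 1 [1y] bond c/1=1/80: DF=(388233/400000 − 1/80·(0))/(1+1/80) = 4793/5000 ≈ 0.958600
step 2 [2y] bond c/1=1/40: DF=(98521/100000 − 1/40·(0.958600))/(1+1/40) = 4689/5000 ≈ 0.937800

1 1 4793/5000
2 2 4689/5000
s(1y) = (1/(4793/5000) − 1)/(1) = 207/4793 ≈ 4.3188%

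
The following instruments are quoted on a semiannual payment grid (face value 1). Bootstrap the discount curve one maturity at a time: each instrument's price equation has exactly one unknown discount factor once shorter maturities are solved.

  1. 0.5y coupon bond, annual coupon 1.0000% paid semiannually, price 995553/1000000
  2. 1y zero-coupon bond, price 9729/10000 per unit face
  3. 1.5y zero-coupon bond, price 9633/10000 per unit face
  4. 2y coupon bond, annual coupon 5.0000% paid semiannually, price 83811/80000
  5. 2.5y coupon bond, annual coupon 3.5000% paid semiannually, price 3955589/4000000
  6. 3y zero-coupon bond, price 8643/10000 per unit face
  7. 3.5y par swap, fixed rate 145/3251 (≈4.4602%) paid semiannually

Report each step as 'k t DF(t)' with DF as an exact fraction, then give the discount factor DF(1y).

1 1/2 4953/5000
2 1 9729/10000
3 3/2 9633/10000
4 2 9507/10000
5 5/2 2263/2500
6 3 8643/10000
7 7/2 171/200
DF(1y) = 9729/10000 ≈ 0.972900

step 1 [0.5y] bond c/2=1/200: DF=(995553/1000000 − 1/200·(0))/(1+1/200) = 4953/5000 ≈ 0.990600
step 2 [1y] zero: DF = P = 9729/10000 ≈ 0.972900
step 3 [1.5y] zero: DF = P = 9633/10000 ≈ 0.963300
step 4 [2y] bond c/2=1/40: DF=(83811/80000 − 1/40·(0.990600+0.972900+0.963300))/(1+1/40) = 9507/10000 ≈ 0.950700
step 5 [2.5y] bond c/2=7/400: DF=(3955589/4000000 − 7/400·(0.990600+0.972900+0.963300+0.950700))/(1+7/400) = 2263/2500 ≈ 0.905200
step 6 [3y] zero: DF = P = 8643/10000 ≈ 0.864300
step 7 [3.5y] swap r/2=145/6502: DF=(1 − 145/6502·(0.990600+0.972900+0.963300+0.950700+0.905200+0.864300))/(1+145/6502) = 171/200 ≈ 0.855000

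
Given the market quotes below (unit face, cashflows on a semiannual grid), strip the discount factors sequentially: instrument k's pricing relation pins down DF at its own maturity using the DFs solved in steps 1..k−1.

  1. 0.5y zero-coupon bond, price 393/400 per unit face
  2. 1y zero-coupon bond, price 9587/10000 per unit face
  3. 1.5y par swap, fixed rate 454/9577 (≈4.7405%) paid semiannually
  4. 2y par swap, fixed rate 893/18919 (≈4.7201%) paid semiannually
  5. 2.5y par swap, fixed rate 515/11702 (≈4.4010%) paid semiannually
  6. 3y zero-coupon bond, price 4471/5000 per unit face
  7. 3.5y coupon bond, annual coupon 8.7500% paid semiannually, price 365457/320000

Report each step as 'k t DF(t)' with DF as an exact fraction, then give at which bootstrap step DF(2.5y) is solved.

1 1/2 393/400
2 1 9587/10000
3 3/2 9319/10000
4 2 9107/10000
5 5/2 897/1000
6 3 4471/5000
7 7/2 1721/2000
DF(2.5y) is solved at step 5

step 1 [0.5y] zero: DF = P = 393/400 ≈ 0.982500
step 2 [1y] zero: DF = P = 9587/10000 ≈ 0.958700
step 3 [1.5y] swap r/2=227/9577: DF=(1 − 227/9577·(0.982500+0.958700))/(1+227/9577) = 9319/10000 ≈ 0.931900
step 4 [2y] swap r/2=893/37838: DF=(1 − 893/37838·(0.982500+0.958700+0.931900))/(1+893/37838) = 9107/10000 ≈ 0.910700
step 5 [2.5y] swap r/2=515/23404: DF=(1 − 515/23404·(0.982500+0.958700+0.931900+0.910700))/(1+515/23404) = 897/1000 ≈ 0.897000
step 6 [3y] zero: DF = P = 4471/5000 ≈ 0.894200
step 7 [3.5y] bond c/2=7/160: DF=(365457/320000 − 7/160·(0.982500+0.958700+0.931900+0.910700+0.897000+0.894200))/(1+7/160) = 1721/2000 ≈ 0.860500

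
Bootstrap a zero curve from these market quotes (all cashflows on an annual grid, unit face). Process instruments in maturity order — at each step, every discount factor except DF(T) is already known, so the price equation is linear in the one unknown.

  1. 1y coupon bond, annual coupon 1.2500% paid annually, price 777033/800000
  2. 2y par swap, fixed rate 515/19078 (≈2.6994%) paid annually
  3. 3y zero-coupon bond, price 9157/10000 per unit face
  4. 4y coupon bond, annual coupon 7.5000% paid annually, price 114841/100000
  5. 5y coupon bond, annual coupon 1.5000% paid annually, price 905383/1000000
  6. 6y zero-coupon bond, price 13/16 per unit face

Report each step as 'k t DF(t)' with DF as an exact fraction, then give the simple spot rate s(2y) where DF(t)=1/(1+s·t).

step 1 [1y] bond c/1=1/80: DF=(777033/800000 − 1/80·(0))/(1+1/80) = 9593/10000 ≈ 0.959300
step 2 [2y] swap r/1=515/19078: DF=(1 − 515/19078·(0.959300))/(1+515/19078) = 1897/2000 ≈ 0.948500
step 3 [3y] zero: DF = P = 9157/10000 ≈ 0.915700
step 4 [4y] bond c/1=3/40: DF=(114841/100000 − 3/40·(0.959300+0.948500+0.915700))/(1+3/40) = 8713/10000 ≈ 0.871300
step 5 [5y] bond c/1=3/200: DF=(905383/1000000 − 3/200·(0.959300+0.948500+0.915700+0.871300))/(1+3/200) = 4187/5000 ≈ 0.837400
step 6 [6y] zero: DF = P = 13/16 ≈ 0.812500

1 1 9593/10000
2 2 1897/2000
3 3 9157/10000
4 4 8713/10000
5 5 4187/5000
6 6 13/16
s(2y) = (1/(1897/2000) − 1)/(2) = 103/3794 ≈ 2.7148%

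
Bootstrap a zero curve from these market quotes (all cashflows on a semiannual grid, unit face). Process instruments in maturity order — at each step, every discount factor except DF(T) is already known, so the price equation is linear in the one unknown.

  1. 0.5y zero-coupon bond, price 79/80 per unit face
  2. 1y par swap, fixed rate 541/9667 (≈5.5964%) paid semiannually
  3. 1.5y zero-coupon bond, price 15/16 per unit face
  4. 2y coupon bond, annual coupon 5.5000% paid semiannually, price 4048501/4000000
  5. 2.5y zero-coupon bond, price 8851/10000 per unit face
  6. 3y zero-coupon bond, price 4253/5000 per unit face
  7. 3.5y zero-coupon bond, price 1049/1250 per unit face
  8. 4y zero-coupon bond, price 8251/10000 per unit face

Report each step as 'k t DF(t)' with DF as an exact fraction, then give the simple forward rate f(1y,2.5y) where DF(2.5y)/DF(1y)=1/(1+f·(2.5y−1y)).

step 1 [0.5y] zero: DF = P = 79/80 ≈ 0.987500
step 2 [1y] swap r/2=541/19334: DF=(1 − 541/19334·(0.987500))/(1+541/19334) = 9459/10000 ≈ 0.945900
step 3 [1.5y] zero: DF = P = 15/16 ≈ 0.937500
step 4 [2y] bond c/2=11/400: DF=(4048501/4000000 − 11/400·(0.987500+0.945900+0.937500))/(1+11/400) = 4541/5000 ≈ 0.908200
step 5 [2.5y] zero: DF = P = 8851/10000 ≈ 0.885100
step 6 [3y] zero: DF = P = 4253/5000 ≈ 0.850600
step 7 [3.5y] zero: DF = P = 1049/1250 ≈ 0.839200
step 8 [4y] zero: DF = P = 8251/10000 ≈ 0.825100

1 1/2 79/80
2 1 9459/10000
3 3/2 15/16
4 2 4541/5000
5 5/2 8851/10000
6 3 4253/5000
7 7/2 1049/1250
8 4 8251/10000
f(1y,2.5y) = ((9459/10000)/(8851/10000) − 1)/(3/2) = 1216/26553 ≈ 4.5795%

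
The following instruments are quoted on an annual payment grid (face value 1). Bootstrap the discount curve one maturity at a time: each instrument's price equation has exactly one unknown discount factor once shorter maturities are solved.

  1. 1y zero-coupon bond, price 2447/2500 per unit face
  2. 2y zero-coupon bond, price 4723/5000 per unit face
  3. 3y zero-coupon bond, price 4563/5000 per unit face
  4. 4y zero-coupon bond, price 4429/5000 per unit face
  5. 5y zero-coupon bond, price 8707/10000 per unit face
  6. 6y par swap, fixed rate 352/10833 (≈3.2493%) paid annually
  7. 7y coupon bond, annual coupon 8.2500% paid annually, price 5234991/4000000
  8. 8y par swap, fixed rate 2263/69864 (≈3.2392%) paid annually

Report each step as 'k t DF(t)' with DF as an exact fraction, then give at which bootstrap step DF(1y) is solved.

step 1 [1y] zero: DF = P = 2447/2500 ≈ 0.978800
step 2 [2y] zero: DF = P = 4723/5000 ≈ 0.944600
step 3 [3y] zero: DF = P = 4563/5000 ≈ 0.912600
step 4 [4y] zero: DF = P = 4429/5000 ≈ 0.885800
step 5 [5y] zero: DF = P = 8707/10000 ≈ 0.870700
step 6 [6y] swap r/1=352/10833: DF=(1 − 352/10833·(0.978800+0.944600+0.912600+0.885800+0.870700))/(1+352/10833) = 103/125 ≈ 0.824000
step 7 [7y] bond c/1=33/400: DF=(5234991/4000000 − 33/400·(0.978800+0.944600+0.912600+0.885800+0.870700+0.824000))/(1+33/400) = 3981/5000 ≈ 0.796200
step 8 [8y] swap r/1=2263/69864: DF=(1 − 2263/69864·(0.978800+0.944600+0.912600+0.885800+0.870700+0.824000+0.796200))/(1+2263/69864) = 7737/10000 ≈ 0.773700

1 1 2447/2500
2 2 4723/5000
3 3 4563/5000
4 4 4429/5000
5 5 8707/10000
6 6 103/125
7 7 3981/5000
8 8 7737/10000
DF(1y) is solved at step 1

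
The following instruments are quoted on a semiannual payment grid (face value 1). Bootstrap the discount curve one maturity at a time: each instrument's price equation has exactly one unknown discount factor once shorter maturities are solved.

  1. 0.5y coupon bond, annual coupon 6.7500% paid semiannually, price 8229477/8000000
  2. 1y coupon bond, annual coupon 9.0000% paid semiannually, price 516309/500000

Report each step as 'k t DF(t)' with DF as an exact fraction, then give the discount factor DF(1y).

step 1 [0.5y] bond c/2=27/800: DF=(8229477/8000000 − 27/800·(0))/(1+27/800) = 9951/10000 ≈ 0.995100
step 2 [1y] bond c/2=9/200: DF=(516309/500000 − 9/200·(0.995100))/(1+9/200) = 9453/10000 ≈ 0.945300

1 1/2 9951/10000
2 1 9453/10000
DF(1y) = 9453/10000 ≈ 0.945300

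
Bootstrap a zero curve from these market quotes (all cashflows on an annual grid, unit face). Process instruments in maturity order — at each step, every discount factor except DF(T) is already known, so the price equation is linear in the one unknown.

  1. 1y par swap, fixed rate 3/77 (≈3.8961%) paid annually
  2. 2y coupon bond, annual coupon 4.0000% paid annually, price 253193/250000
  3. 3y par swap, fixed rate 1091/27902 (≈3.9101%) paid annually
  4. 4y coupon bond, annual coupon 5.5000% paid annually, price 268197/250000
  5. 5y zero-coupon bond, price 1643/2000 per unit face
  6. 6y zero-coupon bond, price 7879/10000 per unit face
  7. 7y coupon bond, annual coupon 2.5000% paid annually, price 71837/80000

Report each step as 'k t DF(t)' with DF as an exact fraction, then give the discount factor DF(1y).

step 1 [1y] swap r/1=3/77: DF=(1 − 3/77·(0))/(1+3/77) = 77/80 ≈ 0.962500
step 2 [2y] bond c/1=1/25: DF=(253193/250000 − 1/25·(0.962500))/(1+1/25) = 1171/1250 ≈ 0.936800
step 3 [3y] swap r/1=1091/27902: DF=(1 − 1091/27902·(0.962500+0.936800))/(1+1091/27902) = 8909/10000 ≈ 0.890900
step 4 [4y] bond c/1=11/200: DF=(268197/250000 − 11/200·(0.962500+0.936800+0.890900))/(1+11/200) = 4357/5000 ≈ 0.871400
step 5 [5y] zero: DF = P = 1643/2000 ≈ 0.821500
step 6 [6y] zero: DF = P = 7879/10000 ≈ 0.787900
step 7 [7y] bond c/1=1/40: DF=(71837/80000 − 1/40·(0.962500+0.936800+0.890900+0.871400+0.821500+0.787900))/(1+1/40) = 299/400 ≈ 0.747500

1 1 77/80
2 2 1171/1250
3 3 8909/10000
4 4 4357/5000
5 5 1643/2000
6 6 7879/10000
7 7 299/400
DF(1y) = 77/80 ≈ 0.962500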